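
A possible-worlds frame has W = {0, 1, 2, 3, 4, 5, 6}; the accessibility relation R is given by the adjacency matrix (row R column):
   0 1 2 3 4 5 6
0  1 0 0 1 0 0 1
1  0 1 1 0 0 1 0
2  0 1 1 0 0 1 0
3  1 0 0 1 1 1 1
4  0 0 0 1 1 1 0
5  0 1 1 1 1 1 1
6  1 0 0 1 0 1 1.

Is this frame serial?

Yes

Serial: yes — every world has a successor (e.g. 0 R 0).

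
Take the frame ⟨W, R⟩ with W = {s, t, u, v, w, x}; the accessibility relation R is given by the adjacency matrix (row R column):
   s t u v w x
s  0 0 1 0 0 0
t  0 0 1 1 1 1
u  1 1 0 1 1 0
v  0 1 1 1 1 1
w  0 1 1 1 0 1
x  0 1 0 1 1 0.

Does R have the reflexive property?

No

Reflexive: no — s is not related to itself.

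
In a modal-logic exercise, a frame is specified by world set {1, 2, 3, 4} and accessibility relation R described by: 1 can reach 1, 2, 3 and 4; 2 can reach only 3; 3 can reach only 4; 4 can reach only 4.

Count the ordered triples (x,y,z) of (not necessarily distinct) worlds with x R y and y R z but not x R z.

1

Enumerating: (2,3,4).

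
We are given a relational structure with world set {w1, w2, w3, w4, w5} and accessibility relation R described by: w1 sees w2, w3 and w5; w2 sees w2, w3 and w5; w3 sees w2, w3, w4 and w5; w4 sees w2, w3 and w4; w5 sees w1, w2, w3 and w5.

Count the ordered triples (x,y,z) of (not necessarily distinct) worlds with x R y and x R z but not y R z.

Enumerating: (w3,w2,w4), (w3,w4,w5), (w3,w5,w4), (w4,w2,w4), (w5,w1,w1), (w5,w2,w1), (w5,w3,w1).

7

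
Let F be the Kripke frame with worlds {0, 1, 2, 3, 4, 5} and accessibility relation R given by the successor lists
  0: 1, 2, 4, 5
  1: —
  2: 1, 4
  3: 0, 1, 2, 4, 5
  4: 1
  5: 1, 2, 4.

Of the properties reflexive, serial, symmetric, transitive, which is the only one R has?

Reflexive: no — 0 is not related to itself.
Serial: no — 1 has no R-successor.
Symmetric: no — 0 R 1 but not 1 R 0.
Transitive: yes — every two-step R-path is closed by a direct edge.
Only transitive holds.

transitive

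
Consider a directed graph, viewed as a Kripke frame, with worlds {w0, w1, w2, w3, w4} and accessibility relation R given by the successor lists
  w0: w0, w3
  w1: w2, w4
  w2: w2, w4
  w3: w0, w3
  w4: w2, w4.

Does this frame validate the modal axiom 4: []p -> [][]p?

The schema 4 characterises exactly the transitive frames.
Transitive: yes — every two-step R-path is closed by a direct edge.

Yes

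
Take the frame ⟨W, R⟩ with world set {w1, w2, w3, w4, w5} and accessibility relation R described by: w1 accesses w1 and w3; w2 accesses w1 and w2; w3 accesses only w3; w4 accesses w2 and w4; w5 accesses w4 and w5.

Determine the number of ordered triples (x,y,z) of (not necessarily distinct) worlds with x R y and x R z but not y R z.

Enumerating: (w1,w3,w1), (w2,w1,w2), (w4,w2,w4), (w5,w4,w5).

4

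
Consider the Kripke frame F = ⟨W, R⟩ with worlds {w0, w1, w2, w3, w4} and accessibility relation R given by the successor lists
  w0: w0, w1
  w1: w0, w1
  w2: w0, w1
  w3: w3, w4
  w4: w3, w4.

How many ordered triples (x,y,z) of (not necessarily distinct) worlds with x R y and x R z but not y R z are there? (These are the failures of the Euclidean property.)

0

R is Euclidean; there are no such tuples.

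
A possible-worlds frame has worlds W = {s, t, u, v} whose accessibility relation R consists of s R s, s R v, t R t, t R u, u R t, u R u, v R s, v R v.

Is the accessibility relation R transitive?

Yes

Transitive: yes — every two-step R-path is closed by a direct edge.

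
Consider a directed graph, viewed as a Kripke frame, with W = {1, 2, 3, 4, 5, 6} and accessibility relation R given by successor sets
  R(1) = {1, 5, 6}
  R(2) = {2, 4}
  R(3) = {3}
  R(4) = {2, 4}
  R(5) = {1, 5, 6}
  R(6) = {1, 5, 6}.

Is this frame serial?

Yes

Serial: yes — every world has a successor (e.g. 1 R 1).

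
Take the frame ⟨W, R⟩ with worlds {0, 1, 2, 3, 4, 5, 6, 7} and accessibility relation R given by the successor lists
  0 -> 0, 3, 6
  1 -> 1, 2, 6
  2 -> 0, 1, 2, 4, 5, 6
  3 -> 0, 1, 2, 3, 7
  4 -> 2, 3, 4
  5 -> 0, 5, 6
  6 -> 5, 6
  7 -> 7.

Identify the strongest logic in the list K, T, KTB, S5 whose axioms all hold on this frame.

T

Reflexive (axiom T): yes — every world is R-related to itself.
Symmetric (axiom B): no — 0 R 6 but not 6 R 0.
Euclidean (axiom 5): no — 0 R 3 and 0 R 6, but not 3 R 6.
So F validates K, T; KTB would additionally require R to be symmetric. The strongest is T.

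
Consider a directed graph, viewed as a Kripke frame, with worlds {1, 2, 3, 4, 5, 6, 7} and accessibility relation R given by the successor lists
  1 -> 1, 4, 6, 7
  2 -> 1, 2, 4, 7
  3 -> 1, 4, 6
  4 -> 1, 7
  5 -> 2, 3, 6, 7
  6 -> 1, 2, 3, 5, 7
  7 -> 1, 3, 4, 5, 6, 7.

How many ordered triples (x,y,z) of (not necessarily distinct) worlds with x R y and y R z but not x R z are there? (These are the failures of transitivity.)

40

Enumerating: (1,6,2), (1,6,3), (1,6,5), (1,7,3), (1,7,5), (2,1,6), (2,7,3), (2,7,5), (2,7,6), (3,1,7), (3,4,7), (3,6,2), … and 28 more.
Total: 40.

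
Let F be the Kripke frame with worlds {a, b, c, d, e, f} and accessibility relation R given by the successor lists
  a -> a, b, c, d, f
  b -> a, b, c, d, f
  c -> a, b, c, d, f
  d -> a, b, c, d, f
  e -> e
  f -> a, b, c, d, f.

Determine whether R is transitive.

Yes

Transitive: yes — every two-step R-path is closed by a direct edge.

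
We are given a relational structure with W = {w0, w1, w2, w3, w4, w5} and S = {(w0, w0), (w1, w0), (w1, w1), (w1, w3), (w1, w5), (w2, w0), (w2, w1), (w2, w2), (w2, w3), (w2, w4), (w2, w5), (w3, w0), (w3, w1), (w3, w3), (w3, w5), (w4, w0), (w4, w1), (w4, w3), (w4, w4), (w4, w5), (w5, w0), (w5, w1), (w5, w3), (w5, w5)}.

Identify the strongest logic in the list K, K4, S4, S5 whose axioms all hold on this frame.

Transitive (axiom 4): yes — every two-step S-path is closed by a direct edge.
Reflexive (axiom T): yes — every world is S-related to itself.
Euclidean (axiom 5): no — w1 S w0 and w1 S w3, but not w0 S w3.
So F validates K, K4, S4; S5 would additionally require S to be Euclidean. The strongest is S4.

S4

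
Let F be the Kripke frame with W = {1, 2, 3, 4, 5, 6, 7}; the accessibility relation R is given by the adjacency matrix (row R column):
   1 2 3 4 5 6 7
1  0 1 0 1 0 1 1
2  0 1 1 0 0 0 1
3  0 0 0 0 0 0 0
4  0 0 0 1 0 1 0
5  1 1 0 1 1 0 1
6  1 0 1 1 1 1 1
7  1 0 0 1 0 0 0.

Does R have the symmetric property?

Symmetric: no — 1 R 2 but not 2 R 1.

No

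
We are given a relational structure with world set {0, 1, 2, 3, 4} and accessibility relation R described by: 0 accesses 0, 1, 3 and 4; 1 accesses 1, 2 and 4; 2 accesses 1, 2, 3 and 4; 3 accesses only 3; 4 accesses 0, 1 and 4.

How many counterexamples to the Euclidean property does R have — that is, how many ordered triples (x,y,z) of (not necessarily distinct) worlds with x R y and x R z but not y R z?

Enumerating: (0,1,0), (0,1,3), (0,3,0), (0,3,1), (0,3,4), (0,4,3), (1,4,2), (2,1,3), (2,3,1), (2,3,2), (2,3,4), (2,4,2), (2,4,3), (4,1,0).

14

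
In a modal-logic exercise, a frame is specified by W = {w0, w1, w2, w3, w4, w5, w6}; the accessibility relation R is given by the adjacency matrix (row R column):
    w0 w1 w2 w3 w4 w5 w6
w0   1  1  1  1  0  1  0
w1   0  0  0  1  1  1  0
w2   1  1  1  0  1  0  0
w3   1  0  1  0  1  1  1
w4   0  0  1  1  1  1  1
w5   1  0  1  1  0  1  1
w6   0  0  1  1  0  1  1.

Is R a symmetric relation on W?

No

Symmetric: no — w0 R w1 but not w1 R w0.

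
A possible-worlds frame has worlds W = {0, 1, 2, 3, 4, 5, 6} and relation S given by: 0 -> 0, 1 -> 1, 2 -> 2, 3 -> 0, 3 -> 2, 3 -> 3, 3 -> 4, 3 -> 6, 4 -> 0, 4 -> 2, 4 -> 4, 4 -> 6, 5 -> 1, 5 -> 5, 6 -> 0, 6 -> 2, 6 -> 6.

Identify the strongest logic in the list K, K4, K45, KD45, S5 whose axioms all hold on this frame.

K4

Transitive (axiom 4): yes — every two-step S-path is closed by a direct edge.
Euclidean (axiom 5): no — 3 S 0 and 3 S 2, but not 0 S 2.
Serial (axiom D): yes — every world has a successor (e.g. 0 S 0).
Reflexive (axiom T): yes — every world is S-related to itself.
So F validates K, K4; K45 would additionally require S to be Euclidean. The strongest is K4.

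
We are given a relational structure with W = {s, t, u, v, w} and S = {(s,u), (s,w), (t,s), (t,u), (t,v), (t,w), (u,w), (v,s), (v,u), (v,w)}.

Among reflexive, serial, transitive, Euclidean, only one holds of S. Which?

transitive

Reflexive: no — s is not related to itself.
Serial: no — w has no S-successor.
Transitive: yes — every two-step S-path is closed by a direct edge.
Euclidean: no — s S w and s S u, but not w S u.
Only transitive holds.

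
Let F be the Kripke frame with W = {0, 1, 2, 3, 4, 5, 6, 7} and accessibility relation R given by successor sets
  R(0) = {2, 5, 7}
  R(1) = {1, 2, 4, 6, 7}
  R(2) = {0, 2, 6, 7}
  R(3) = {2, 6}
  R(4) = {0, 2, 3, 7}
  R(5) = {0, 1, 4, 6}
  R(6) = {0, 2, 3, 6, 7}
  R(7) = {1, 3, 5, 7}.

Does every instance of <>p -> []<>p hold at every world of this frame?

The schema 5 characterises exactly the Euclidean frames.
Euclidean: no — 0 R 2 and 0 R 5, but not 2 R 5.

No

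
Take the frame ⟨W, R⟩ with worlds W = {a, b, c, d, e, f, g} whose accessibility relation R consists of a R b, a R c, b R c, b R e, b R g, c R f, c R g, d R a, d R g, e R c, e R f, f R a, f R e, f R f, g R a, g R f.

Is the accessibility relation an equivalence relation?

No

Reflexive: no — a is not related to itself.
Symmetric: no — a R b but not b R a.
Transitive: no — a R b and b R e, but not a R e.
So R is not an equivalence relation.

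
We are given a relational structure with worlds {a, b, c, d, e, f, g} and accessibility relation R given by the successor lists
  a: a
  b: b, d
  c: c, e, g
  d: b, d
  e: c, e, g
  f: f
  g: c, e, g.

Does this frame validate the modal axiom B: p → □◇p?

Yes

The schema B characterises exactly the symmetric frames.
Symmetric: yes — every pair in R has its reverse in R.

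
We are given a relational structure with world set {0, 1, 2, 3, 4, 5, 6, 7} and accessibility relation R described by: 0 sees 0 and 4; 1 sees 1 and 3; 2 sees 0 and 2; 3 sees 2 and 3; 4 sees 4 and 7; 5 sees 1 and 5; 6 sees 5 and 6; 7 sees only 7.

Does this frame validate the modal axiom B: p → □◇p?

The schema B characterises exactly the symmetric frames.
Symmetric: no — 0 R 4 but not 4 R 0.

No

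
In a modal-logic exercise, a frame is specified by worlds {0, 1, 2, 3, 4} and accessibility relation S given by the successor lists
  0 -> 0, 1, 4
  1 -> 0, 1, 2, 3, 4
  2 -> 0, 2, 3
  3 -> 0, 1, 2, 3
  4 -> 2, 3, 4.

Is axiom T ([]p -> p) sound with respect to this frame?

Yes

By correspondence theory, T is valid on a frame iff S is reflexive.
Reflexive: yes — every world is S-related to itself.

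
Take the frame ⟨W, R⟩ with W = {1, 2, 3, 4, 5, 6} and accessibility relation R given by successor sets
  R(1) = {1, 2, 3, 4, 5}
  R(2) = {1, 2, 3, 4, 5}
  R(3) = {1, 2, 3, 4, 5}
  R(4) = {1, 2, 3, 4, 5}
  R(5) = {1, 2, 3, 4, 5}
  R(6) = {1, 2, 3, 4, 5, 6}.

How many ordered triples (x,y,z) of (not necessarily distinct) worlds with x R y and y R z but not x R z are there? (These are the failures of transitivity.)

R is transitive; there are no such tuples.

0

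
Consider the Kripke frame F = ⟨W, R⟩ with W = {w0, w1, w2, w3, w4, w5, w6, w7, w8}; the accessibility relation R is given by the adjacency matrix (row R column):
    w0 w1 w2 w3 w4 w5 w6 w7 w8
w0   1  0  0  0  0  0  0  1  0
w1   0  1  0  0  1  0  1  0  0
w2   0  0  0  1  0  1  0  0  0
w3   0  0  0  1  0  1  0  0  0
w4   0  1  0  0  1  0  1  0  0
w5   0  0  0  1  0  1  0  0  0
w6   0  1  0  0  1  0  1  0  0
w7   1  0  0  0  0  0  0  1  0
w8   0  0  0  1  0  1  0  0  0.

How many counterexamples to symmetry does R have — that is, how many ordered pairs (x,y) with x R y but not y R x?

Enumerating: (w2,w3), (w2,w5), (w8,w3), (w8,w5).

4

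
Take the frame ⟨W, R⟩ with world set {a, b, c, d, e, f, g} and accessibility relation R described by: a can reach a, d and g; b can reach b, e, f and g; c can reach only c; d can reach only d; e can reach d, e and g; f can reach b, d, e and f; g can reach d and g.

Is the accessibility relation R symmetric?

No

Symmetric: no — a R d but not d R a.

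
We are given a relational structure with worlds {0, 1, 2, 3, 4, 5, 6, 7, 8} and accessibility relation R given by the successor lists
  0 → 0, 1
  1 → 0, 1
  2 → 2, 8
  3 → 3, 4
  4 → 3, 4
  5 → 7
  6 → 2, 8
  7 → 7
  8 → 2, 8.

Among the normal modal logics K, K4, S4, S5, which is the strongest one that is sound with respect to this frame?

Transitive (axiom 4): yes — every two-step R-path is closed by a direct edge.
Reflexive (axiom T): no — 5 is not related to itself.
Euclidean (axiom 5): yes — any two successors of a common world are R-related.
So F validates K, K4; S4 would additionally require R to be reflexive. The strongest is K4.

K4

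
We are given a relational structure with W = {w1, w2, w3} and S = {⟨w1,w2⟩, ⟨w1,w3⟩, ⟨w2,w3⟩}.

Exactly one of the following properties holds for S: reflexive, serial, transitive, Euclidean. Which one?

transitive

Reflexive: no — w1 is not related to itself.
Serial: no — w3 has no S-successor.
Transitive: yes — every two-step S-path is closed by a direct edge.
Euclidean: no — w1 S w3 and w1 S w2, but not w3 S w2.
Only transitive holds.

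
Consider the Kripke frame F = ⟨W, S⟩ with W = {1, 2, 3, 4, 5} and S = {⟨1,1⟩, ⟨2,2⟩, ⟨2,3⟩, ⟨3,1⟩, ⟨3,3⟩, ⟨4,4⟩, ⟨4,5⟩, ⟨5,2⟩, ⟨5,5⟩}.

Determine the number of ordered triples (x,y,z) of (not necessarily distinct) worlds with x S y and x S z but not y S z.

Enumerating: (2,3,2), (3,1,3), (4,5,4), (5,2,5).

4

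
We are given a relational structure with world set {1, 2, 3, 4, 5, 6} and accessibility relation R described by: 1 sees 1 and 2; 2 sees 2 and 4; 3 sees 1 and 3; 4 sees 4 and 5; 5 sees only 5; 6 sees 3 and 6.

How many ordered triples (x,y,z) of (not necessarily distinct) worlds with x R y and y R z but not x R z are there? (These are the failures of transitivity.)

Enumerating: (1,2,4), (2,4,5), (3,1,2), (6,3,1).

4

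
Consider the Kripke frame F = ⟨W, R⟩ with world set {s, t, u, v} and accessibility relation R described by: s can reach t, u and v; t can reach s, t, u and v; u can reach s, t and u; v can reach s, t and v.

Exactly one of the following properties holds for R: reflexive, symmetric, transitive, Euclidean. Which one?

Reflexive: no — s is not related to itself.
Symmetric: yes — every pair in R has its reverse in R.
Transitive: no — u R s and s R v, but not u R v.
Euclidean: no — s R u and s R v, but not u R v.
Only symmetric holds.

symmetric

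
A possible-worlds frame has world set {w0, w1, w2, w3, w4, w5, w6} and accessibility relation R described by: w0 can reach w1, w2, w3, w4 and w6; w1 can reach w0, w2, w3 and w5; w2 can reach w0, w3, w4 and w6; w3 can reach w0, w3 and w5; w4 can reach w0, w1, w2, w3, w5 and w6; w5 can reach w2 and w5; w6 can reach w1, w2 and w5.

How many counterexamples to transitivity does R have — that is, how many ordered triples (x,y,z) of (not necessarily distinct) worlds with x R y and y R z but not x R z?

39

Enumerating: (w0,w1,w0), (w0,w1,w5), (w0,w2,w0), (w0,w3,w0), (w0,w3,w5), (w0,w4,w0), (w0,w4,w5), (w0,w6,w5), (w1,w0,w1), (w1,w0,w4), (w1,w0,w6), (w1,w2,w4), … and 27 more.
Total: 39.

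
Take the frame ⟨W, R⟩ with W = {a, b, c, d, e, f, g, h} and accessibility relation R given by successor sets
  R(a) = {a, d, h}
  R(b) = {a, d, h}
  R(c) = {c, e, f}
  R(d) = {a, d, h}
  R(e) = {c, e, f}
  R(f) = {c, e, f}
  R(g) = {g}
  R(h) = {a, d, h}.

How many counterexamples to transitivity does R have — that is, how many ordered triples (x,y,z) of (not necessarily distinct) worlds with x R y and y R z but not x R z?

0

R is transitive; there are no such tuples.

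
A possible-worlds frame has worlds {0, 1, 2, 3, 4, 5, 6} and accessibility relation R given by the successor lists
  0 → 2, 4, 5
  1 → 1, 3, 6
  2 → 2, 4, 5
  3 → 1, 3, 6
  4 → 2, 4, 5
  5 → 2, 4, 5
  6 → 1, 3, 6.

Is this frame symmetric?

Symmetric: no — 0 R 2 but not 2 R 0.

No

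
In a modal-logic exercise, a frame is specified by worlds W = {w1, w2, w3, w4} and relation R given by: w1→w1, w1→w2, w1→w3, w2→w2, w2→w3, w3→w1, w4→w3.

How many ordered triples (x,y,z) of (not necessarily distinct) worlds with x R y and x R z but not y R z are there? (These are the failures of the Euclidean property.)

Enumerating: (w1,w2,w1), (w1,w3,w2), (w1,w3,w3), (w2,w3,w2), (w2,w3,w3), (w4,w3,w3).

6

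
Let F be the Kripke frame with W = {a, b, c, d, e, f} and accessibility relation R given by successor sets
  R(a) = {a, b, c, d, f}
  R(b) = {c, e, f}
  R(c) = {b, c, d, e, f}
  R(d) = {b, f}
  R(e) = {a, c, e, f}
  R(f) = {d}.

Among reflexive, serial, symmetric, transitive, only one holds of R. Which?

serial

Reflexive: no — b is not related to itself.
Serial: yes — every world has a successor (e.g. a R a).
Symmetric: no — a R b but not b R a.
Transitive: no — a R b and b R e, but not a R e.
Only serial holds.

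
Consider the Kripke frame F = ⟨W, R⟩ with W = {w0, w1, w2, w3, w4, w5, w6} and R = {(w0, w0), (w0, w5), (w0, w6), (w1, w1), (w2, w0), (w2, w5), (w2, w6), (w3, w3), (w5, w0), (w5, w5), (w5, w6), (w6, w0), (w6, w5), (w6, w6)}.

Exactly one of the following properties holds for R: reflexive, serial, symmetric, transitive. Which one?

Reflexive: no — w2 is not related to itself.
Serial: no — w4 has no R-successor.
Symmetric: no — w2 R w0 but not w0 R w2.
Transitive: yes — every two-step R-path is closed by a direct edge.
Only transitive holds.

transitive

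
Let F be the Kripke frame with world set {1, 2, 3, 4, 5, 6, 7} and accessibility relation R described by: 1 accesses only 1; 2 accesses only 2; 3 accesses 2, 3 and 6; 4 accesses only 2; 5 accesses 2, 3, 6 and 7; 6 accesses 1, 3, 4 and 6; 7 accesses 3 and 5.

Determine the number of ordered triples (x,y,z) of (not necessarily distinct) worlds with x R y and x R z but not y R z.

23

Enumerating: (3,2,3), (3,2,6), (3,6,2), (5,2,3), (5,2,6), (5,2,7), (5,3,7), (5,6,2), (5,6,7), (5,7,2), (5,7,6), (5,7,7), … and 11 more.
Total: 23.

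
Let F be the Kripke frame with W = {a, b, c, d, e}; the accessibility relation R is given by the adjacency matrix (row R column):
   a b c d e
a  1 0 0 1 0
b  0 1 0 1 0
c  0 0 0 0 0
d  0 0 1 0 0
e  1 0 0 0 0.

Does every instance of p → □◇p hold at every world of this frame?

No

Axiom B corresponds to the accessibility relation being symmetric.
Symmetric: no — a R d but not d R a.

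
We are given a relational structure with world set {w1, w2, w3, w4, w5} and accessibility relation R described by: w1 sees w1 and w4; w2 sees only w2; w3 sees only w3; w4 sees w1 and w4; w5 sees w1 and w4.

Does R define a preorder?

No

Reflexive: no — w5 is not related to itself.
Transitive: yes — every two-step R-path is closed by a direct edge.
So R is not a preorder.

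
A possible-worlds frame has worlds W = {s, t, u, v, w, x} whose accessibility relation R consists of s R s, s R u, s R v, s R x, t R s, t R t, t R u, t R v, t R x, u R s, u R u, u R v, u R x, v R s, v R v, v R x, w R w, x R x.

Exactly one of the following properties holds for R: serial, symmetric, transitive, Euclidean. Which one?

serial

Serial: yes — every world has a successor (e.g. s R s).
Symmetric: no — s R x but not x R s.
Transitive: no — v R s and s R u, but not v R u.
Euclidean: no — s R v and s R u, but not v R u.
Only serial holds.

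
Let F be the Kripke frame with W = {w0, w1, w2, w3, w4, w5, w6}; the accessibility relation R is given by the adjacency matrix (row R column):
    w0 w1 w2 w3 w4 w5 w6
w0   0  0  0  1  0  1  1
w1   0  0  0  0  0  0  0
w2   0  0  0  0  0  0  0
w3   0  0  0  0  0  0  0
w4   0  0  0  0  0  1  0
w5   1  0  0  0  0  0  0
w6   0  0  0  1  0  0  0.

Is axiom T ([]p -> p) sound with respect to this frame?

By correspondence theory, T is valid on a frame iff R is reflexive.
Reflexive: no — w0 is not related to itself.

No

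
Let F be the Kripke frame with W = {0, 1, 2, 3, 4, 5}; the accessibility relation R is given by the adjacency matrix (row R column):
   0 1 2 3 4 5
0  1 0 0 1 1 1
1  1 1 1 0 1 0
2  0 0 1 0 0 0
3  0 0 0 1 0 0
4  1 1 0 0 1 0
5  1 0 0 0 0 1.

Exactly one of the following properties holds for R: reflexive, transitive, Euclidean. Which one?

Reflexive: yes — every world is R-related to itself.
Transitive: no — 0 R 4 and 4 R 1, but not 0 R 1.
Euclidean: no — 0 R 3 and 0 R 4, but not 3 R 4.
Only reflexive holds.

reflexive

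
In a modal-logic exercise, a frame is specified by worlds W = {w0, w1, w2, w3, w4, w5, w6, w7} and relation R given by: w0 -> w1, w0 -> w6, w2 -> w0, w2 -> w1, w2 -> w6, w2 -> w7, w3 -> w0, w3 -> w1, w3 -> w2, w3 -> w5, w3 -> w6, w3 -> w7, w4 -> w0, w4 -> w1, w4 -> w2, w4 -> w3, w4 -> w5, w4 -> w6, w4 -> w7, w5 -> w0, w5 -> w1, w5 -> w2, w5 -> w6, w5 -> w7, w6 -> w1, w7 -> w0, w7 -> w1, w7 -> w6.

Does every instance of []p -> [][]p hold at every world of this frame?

Yes

By correspondence theory, 4 is valid on a frame iff R is transitive.
Transitive: yes — every two-step R-path is closed by a direct edge.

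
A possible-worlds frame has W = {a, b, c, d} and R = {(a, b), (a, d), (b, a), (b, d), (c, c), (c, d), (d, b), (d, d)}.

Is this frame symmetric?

Symmetric: no — a R d but not d R a.

No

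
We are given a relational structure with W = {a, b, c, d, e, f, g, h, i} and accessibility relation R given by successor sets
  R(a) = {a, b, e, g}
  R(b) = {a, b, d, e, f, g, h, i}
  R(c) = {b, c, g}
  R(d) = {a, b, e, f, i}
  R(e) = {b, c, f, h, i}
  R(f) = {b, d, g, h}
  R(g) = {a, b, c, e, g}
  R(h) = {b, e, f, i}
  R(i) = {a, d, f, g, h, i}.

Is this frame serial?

Serial: yes — every world has a successor (e.g. a R a).

Yes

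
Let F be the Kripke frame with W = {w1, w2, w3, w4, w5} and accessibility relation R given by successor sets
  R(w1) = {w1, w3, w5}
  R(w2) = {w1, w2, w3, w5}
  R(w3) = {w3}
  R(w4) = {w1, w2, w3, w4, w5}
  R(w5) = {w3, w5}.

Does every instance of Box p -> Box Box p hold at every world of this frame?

Yes

Axiom 4 corresponds to the accessibility relation being transitive.
Transitive: yes — every two-step R-path is closed by a direct edge.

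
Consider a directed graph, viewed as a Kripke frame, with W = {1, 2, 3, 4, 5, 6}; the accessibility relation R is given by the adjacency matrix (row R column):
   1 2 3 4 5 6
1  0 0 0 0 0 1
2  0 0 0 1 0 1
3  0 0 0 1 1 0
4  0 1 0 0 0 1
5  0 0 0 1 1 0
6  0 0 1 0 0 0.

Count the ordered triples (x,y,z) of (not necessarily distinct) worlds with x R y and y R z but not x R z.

Enumerating: (1,6,3), (2,4,2), (2,6,3), (3,4,2), (3,4,6), (4,2,4), (4,6,3), (5,4,2), (5,4,6), (6,3,4), (6,3,5).

11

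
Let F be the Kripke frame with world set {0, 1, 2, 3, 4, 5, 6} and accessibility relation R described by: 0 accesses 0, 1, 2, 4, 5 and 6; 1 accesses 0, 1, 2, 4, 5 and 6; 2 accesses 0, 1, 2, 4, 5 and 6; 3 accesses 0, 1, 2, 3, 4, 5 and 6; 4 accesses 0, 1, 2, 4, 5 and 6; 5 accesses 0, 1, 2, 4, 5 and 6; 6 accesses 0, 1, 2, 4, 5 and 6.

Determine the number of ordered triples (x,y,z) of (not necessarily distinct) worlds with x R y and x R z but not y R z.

Enumerating: (3,0,3), (3,1,3), (3,2,3), (3,4,3), (3,5,3), (3,6,3).

6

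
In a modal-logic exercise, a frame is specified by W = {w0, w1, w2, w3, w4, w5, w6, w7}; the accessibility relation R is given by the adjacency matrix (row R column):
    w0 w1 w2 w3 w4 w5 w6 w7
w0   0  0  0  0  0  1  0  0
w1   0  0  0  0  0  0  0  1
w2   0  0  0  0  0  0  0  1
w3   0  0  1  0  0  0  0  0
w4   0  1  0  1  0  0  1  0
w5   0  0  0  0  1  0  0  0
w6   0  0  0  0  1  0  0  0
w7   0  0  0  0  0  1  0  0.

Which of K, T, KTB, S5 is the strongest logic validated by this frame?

K

Reflexive (axiom T): no — w0 is not related to itself.
Symmetric (axiom B): no — w0 R w5 but not w5 R w0.
Euclidean (axiom 5): no — w4 R w1 and w4 R w3, but not w1 R w3.
So F validates K; T would additionally require R to be reflexive. The strongest is K.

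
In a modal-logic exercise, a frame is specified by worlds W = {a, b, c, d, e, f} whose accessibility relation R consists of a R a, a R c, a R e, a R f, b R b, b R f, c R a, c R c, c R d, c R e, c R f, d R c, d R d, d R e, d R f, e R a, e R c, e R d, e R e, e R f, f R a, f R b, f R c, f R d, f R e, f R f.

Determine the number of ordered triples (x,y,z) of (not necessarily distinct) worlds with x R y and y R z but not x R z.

14

Enumerating: (a,c,d), (a,e,d), (a,f,b), (a,f,d), (b,f,a), (b,f,c), (b,f,d), (b,f,e), (c,f,b), (d,c,a), (d,e,a), (d,f,a), (d,f,b), (e,f,b).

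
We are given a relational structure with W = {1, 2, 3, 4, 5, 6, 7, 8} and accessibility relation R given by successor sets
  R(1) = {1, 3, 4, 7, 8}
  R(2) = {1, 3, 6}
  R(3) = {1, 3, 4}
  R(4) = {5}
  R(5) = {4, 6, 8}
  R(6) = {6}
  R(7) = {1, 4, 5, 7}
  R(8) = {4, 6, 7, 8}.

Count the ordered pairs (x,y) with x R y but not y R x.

Enumerating: (1,4), (1,8), (2,1), (2,3), (2,6), (3,4), (5,6), (5,8), (7,4), (7,5), (8,4), (8,6), (8,7).

13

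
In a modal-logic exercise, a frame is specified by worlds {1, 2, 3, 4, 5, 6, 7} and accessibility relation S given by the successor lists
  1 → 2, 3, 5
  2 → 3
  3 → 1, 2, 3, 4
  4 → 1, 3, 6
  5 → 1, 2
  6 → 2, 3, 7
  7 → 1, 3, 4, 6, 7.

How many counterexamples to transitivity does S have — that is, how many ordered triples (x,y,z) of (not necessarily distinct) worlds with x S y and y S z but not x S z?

Enumerating: (1,3,1), (1,3,4), (1,5,1), (2,3,1), (2,3,2), (2,3,4), (3,1,5), (3,4,6), (4,1,2), (4,1,5), (4,3,2), (4,3,4), … and 14 more.
Total: 26.

26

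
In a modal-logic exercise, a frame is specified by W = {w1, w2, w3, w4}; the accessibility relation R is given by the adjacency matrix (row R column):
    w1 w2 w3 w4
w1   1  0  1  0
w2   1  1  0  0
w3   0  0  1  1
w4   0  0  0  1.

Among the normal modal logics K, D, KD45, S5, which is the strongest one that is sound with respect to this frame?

D

Serial (axiom D): yes — every world has a successor (e.g. w1 R w1).
Euclidean (axiom 5): no — w1 R w3 and w1 R w1, but not w3 R w1.
Transitive (axiom 4): no — w1 R w3 and w3 R w4, but not w1 R w4.
Reflexive (axiom T): yes — every world is R-related to itself.
So F validates K, D; KD45 would additionally require R to be Euclidean and transitive. The strongest is D.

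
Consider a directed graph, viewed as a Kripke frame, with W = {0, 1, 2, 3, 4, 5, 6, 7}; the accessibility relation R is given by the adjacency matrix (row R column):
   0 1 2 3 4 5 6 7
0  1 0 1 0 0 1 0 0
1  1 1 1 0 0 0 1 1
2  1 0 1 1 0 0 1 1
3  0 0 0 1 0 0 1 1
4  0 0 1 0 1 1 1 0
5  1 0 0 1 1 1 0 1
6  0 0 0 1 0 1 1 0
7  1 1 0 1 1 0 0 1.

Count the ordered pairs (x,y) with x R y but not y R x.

Enumerating: (1,0), (1,2), (1,6), (2,3), (2,6), (2,7), (4,2), (4,6), (5,3), (5,7), (6,5), (7,0), (7,4).

13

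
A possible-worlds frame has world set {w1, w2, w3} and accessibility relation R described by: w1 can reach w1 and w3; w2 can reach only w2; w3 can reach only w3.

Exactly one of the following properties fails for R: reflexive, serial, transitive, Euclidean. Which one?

Euclidean

Reflexive: yes — every world is R-related to itself.
Serial: yes — every world has a successor (e.g. w1 R w1).
Transitive: yes — every two-step R-path is closed by a direct edge.
Euclidean: no — w1 R w3 and w1 R w1, but not w3 R w1.
Only Euclidean fails.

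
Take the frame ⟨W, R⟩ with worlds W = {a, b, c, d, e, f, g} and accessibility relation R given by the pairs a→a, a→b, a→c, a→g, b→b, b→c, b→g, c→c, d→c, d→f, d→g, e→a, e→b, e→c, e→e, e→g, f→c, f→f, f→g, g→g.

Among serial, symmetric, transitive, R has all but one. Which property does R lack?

Serial: yes — every world has a successor (e.g. a R a).
Symmetric: no — a R b but not b R a.
Transitive: yes — every two-step R-path is closed by a direct edge.
Only symmetric fails.

symmetric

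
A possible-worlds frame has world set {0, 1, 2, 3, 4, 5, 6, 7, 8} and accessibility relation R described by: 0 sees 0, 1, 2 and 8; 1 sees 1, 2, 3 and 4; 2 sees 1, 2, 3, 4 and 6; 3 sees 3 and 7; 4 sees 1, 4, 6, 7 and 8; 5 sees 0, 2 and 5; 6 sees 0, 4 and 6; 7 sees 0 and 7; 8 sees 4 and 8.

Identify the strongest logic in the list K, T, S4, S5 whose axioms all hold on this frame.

T

Reflexive (axiom T): yes — every world is R-related to itself.
Transitive (axiom 4): no — 0 R 1 and 1 R 3, but not 0 R 3.
Euclidean (axiom 5): no — 0 R 1 and 0 R 8, but not 1 R 8.
So F validates K, T; S4 would additionally require R to be transitive. The strongest is T.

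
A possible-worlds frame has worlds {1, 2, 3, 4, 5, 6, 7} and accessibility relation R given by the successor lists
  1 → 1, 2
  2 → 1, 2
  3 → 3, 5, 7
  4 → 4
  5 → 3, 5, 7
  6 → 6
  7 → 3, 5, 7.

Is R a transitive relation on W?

Yes

Transitive: yes — every two-step R-path is closed by a direct edge.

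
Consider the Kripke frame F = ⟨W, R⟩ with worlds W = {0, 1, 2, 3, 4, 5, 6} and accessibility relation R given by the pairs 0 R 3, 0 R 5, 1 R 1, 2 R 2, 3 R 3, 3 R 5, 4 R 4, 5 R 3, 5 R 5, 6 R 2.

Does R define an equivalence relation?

Reflexive: no — 0 is not related to itself.
Symmetric: no — 0 R 3 but not 3 R 0.
Transitive: yes — every two-step R-path is closed by a direct edge.
So R is not an equivalence relation.

No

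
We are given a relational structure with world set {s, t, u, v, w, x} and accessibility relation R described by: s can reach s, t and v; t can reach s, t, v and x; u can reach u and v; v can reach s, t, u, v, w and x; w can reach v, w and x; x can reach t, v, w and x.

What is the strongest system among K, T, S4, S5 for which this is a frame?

T

Reflexive (axiom T): yes — every world is R-related to itself.
Transitive (axiom 4): no — s R t and t R x, but not s R x.
Euclidean (axiom 5): no — t R s and t R x, but not s R x.
So F validates K, T; S4 would additionally require R to be transitive. The strongest is T.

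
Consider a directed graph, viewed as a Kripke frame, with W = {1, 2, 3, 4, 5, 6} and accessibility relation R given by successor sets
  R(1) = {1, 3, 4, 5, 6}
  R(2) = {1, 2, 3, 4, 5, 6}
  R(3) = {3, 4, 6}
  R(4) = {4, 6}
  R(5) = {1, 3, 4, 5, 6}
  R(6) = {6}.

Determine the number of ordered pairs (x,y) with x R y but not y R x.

14

Enumerating: (1,3), (1,4), (1,6), (2,1), (2,3), (2,4), (2,5), (2,6), (3,4), (3,6), (4,6), (5,3), (5,4), (5,6).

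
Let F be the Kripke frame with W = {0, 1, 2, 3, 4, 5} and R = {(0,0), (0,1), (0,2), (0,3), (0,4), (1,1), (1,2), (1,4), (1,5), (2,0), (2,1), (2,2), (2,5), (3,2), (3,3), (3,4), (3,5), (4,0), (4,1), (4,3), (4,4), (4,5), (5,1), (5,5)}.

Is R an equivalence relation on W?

No

Reflexive: yes — every world is R-related to itself.
Symmetric: no — 0 R 1 but not 1 R 0.
Transitive: no — 0 R 1 and 1 R 5, but not 0 R 5.
So R is not an equivalence relation.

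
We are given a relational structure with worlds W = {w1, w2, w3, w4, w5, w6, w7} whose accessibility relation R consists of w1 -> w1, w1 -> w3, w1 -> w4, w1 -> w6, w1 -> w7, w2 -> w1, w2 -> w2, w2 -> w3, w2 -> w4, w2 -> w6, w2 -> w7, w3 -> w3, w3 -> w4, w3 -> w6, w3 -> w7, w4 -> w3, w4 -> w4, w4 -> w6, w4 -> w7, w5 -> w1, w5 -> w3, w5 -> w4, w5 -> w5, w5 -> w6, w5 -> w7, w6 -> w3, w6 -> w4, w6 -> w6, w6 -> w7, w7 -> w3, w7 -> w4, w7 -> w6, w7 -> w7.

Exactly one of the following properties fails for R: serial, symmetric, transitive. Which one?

symmetric

Serial: yes — every world has a successor (e.g. w1 R w1).
Symmetric: no — w1 R w3 but not w3 R w1.
Transitive: yes — every two-step R-path is closed by a direct edge.
Only symmetric fails.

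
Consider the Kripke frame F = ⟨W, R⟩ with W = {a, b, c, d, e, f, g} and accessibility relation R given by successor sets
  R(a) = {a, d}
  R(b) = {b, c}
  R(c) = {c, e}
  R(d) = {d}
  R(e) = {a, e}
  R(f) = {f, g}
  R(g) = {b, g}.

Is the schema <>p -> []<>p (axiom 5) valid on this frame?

No

The schema 5 characterises exactly the Euclidean frames.
Euclidean: no — a R d and a R a, but not d R a.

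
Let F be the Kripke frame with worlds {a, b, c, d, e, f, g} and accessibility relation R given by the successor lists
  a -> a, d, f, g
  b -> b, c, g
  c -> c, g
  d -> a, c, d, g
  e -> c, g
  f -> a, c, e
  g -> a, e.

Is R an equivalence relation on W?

No

Reflexive: no — e is not related to itself.
Symmetric: no — b R c but not c R b.
Transitive: no — a R d and d R c, but not a R c.
So R is not an equivalence relation.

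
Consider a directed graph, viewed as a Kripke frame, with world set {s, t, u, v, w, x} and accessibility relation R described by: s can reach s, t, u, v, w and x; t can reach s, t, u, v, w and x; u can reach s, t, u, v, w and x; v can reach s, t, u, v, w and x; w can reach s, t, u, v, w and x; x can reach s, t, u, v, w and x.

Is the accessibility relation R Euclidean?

Euclidean: yes — any two successors of a common world are R-related.

Yes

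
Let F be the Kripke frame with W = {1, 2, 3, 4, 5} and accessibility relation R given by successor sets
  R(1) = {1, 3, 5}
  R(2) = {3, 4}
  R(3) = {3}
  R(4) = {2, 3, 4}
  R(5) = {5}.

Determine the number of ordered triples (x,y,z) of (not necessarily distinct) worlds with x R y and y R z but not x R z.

1

Enumerating: (2,4,2).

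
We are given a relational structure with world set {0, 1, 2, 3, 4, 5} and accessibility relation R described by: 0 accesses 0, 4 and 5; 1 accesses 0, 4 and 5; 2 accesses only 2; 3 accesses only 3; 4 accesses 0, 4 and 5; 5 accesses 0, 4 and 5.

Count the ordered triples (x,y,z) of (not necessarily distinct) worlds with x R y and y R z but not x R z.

R is transitive; there are no such tuples.

0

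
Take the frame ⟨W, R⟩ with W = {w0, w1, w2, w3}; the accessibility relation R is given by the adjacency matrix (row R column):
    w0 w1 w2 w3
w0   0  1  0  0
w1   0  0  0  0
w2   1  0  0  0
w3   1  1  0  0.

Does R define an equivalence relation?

No

Reflexive: no — w0 is not related to itself.
Symmetric: no — w0 R w1 but not w1 R w0.
Transitive: no — w2 R w0 and w0 R w1, but not w2 R w1.
So R is not an equivalence relation.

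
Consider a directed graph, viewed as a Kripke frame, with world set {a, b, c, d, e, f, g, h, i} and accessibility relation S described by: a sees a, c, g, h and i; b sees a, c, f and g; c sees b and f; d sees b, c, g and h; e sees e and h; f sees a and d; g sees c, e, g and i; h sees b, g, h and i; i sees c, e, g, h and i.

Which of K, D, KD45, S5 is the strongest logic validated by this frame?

Serial (axiom D): yes — every world has a successor (e.g. a S a).
Euclidean (axiom 5): no — a S c and a S g, but not c S g.
Transitive (axiom 4): no — a S c and c S b, but not a S b.
Reflexive (axiom T): no — b is not related to itself.
So F validates K, D; KD45 would additionally require S to be Euclidean and transitive. The strongest is D.

D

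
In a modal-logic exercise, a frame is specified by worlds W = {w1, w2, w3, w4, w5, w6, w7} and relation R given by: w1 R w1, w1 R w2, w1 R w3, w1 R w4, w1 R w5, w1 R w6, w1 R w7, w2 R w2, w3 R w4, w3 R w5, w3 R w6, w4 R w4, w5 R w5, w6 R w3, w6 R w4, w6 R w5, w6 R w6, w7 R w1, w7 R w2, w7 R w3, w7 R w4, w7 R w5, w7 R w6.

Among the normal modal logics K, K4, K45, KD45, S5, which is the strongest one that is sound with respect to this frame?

K

Transitive (axiom 4): no — w3 R w6 and w6 R w3, but not w3 R w3.
Euclidean (axiom 5): no — w1 R w2 and w1 R w3, but not w2 R w3.
Serial (axiom D): yes — every world has a successor (e.g. w1 R w1).
Reflexive (axiom T): no — w3 is not related to itself.
So F validates K; K4 would additionally require R to be transitive. The strongest is K.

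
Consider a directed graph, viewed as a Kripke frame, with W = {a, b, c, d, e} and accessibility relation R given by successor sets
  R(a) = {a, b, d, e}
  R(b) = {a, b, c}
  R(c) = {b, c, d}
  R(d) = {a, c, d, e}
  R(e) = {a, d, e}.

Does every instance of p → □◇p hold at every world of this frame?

Yes

By correspondence theory, B is valid on a frame iff R is symmetric.
Symmetric: yes — every pair in R has its reverse in R.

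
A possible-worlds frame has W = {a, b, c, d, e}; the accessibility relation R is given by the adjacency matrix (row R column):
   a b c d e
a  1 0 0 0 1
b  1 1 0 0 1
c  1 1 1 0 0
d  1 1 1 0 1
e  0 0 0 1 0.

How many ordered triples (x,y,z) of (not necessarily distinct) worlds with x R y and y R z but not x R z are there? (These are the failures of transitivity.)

Enumerating: (a,e,d), (b,e,d), (c,a,e), (c,b,e), (d,e,d), (e,d,a), (e,d,b), (e,d,c), (e,d,e).

9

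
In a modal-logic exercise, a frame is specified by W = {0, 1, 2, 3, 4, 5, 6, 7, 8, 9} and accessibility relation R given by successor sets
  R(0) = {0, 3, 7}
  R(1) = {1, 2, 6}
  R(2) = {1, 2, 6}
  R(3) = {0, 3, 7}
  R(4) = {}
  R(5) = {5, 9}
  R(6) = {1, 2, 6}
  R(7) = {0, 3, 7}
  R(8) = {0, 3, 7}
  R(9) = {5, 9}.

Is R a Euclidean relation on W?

Yes

Euclidean: yes — any two successors of a common world are R-related.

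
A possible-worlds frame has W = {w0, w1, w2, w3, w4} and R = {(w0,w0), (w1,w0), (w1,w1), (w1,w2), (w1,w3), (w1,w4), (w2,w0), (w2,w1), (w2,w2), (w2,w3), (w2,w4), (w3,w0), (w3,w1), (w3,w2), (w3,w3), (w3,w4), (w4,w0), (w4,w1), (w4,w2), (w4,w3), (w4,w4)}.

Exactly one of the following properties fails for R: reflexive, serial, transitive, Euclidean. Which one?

Euclidean

Reflexive: yes — every world is R-related to itself.
Serial: yes — every world has a successor (e.g. w0 R w0).
Transitive: yes — every two-step R-path is closed by a direct edge.
Euclidean: no — w1 R w0 and w1 R w2, but not w0 R w2.
Only Euclidean fails.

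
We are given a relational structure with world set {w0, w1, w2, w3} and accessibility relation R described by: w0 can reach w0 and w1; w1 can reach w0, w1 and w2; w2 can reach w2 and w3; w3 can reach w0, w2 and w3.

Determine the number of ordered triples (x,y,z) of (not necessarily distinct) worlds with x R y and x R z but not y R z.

6

Enumerating: (w1,w0,w2), (w1,w2,w0), (w1,w2,w1), (w3,w0,w2), (w3,w0,w3), (w3,w2,w0).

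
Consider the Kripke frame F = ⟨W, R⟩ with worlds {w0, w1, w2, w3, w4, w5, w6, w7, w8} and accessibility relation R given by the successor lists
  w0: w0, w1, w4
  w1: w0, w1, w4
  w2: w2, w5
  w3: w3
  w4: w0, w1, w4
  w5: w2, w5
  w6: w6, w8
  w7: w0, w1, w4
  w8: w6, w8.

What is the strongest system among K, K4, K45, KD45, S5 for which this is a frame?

Transitive (axiom 4): yes — every two-step R-path is closed by a direct edge.
Euclidean (axiom 5): yes — any two successors of a common world are R-related.
Serial (axiom D): yes — every world has a successor (e.g. w0 R w0).
Reflexive (axiom T): no — w7 is not related to itself.
So F validates K, K4, K45, KD45; S5 would additionally require R to be reflexive. The strongest is KD45.

KD45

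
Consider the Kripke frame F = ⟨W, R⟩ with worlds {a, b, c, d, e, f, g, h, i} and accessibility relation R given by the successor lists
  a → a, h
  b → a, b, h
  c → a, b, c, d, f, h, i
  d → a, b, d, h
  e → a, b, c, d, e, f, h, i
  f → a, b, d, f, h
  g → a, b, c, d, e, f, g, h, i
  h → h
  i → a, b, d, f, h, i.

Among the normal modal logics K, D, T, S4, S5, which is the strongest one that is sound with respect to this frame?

Serial (axiom D): yes — every world has a successor (e.g. a R a).
Reflexive (axiom T): yes — every world is R-related to itself.
Transitive (axiom 4): yes — every two-step R-path is closed by a direct edge.
Euclidean (axiom 5): no — b R h and b R a, but not h R a.
So F validates K, D, T, S4; S5 would additionally require R to be Euclidean. The strongest is S4.

S4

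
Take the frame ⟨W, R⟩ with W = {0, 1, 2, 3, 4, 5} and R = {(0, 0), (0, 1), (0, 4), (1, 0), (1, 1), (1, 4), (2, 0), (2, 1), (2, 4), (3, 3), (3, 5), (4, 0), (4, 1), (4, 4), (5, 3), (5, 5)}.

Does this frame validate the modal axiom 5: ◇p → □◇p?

Axiom 5 corresponds to the accessibility relation being Euclidean.
Euclidean: yes — any two successors of a common world are R-related.

Yes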